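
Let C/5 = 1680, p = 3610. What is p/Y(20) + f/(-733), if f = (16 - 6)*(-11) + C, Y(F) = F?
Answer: 248033/1466 ≈ 169.19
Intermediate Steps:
C = 8400 (C = 5*1680 = 8400)
f = 8290 (f = (16 - 6)*(-11) + 8400 = 10*(-11) + 8400 = -110 + 8400 = 8290)
p/Y(20) + f/(-733) = 3610/20 + 8290/(-733) = 3610*(1/20) + 8290*(-1/733) = 361/2 - 8290/733 = 248033/1466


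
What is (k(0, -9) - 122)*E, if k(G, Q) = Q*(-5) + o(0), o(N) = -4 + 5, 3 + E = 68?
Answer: -4940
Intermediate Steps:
E = 65 (E = -3 + 68 = 65)
o(N) = 1
k(G, Q) = 1 - 5*Q (k(G, Q) = Q*(-5) + 1 = -5*Q + 1 = 1 - 5*Q)
(k(0, -9) - 122)*E = ((1 - 5*(-9)) - 122)*65 = ((1 + 45) - 122)*65 = (46 - 122)*65 = -76*65 = -4940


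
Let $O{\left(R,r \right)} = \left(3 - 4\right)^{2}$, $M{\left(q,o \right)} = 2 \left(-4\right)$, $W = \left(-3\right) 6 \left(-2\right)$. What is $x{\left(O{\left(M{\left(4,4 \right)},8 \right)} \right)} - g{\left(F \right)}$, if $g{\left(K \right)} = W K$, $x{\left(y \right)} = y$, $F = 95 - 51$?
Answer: $-1583$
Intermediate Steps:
$W = 36$ ($W = \left(-18\right) \left(-2\right) = 36$)
$M{\left(q,o \right)} = -8$
$O{\left(R,r \right)} = 1$ ($O{\left(R,r \right)} = \left(-1\right)^{2} = 1$)
$F = 44$ ($F = 95 - 51 = 44$)
$g{\left(K \right)} = 36 K$
$x{\left(O{\left(M{\left(4,4 \right)},8 \right)} \right)} - g{\left(F \right)} = 1 - 36 \cdot 44 = 1 - 1584 = -1583$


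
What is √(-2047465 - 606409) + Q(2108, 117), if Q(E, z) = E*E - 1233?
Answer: 4442431 + I*√2653874 ≈ 4.4424e+6 + 1629.1*I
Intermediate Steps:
Q(E, z) = -1233 + E² (Q(E, z) = E² - 1233 = -1233 + E²)
√(-2047465 - 606409) + Q(2108, 117) = √(-2047465 - 606409) + (-1233 + 2108²) = √(-2653874) + (-1233 + 4443664) = I*√2653874 + 4442431 = 4442431 + I*√2653874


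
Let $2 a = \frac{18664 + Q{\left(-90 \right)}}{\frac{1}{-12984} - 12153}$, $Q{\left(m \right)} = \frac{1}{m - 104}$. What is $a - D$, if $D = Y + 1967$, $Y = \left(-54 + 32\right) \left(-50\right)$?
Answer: $- \frac{46955474888437}{15306071641} \approx -3067.8$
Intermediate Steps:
$Q{\left(m \right)} = \frac{1}{-104 + m}$
$Y = 1100$ ($Y = \left(-22\right) \left(-50\right) = 1100$)
$a = - \frac{11753165490}{15306071641}$ ($a = \frac{\left(18664 + \frac{1}{-104 - 90}\right) \frac{1}{\frac{1}{-12984} - 12153}}{2} = \frac{\left(18664 + \frac{1}{-194}\right) \frac{1}{- \frac{1}{12984} - 12153}}{2} = \frac{\left(18664 - \frac{1}{194}\right) \frac{1}{- \frac{157794553}{12984}}}{2} = \frac{\frac{3620815}{194} \left(- \frac{12984}{157794553}\right)}{2} = \frac{1}{2} \left(- \frac{23506330980}{15306071641}\right) = - \frac{11753165490}{15306071641} \approx -0.76788$)
$D = 3067$ ($D = 1100 + 1967 = 3067$)
$a - D = - \frac{11753165490}{15306071641} - 3067 = - \frac{46955474888437}{15306071641}$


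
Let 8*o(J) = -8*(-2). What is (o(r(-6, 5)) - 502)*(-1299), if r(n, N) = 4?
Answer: 649500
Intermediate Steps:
o(J) = 2 (o(J) = (-8*(-2))/8 = (⅛)*16 = 2)
(o(r(-6, 5)) - 502)*(-1299) = (2 - 502)*(-1299) = -500*(-1299) = 649500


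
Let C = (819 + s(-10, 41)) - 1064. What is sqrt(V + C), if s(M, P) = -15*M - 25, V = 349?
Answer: sqrt(229) ≈ 15.133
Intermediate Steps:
s(M, P) = -25 - 15*M
C = -120 (C = (819 + (-25 - 15*(-10))) - 1064 = (819 + (-25 + 150)) - 1064 = (819 + 125) - 1064 = 944 - 1064 = -120)
sqrt(V + C) = sqrt(349 - 120) = sqrt(229)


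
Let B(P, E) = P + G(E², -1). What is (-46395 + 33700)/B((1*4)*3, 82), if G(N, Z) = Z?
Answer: -12695/11 ≈ -1154.1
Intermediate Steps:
B(P, E) = -1 + P (B(P, E) = P - 1 = -1 + P)
(-46395 + 33700)/B((1*4)*3, 82) = (-46395 + 33700)/(-1 + (1*4)*3) = -12695/(-1 + 4*3) = -12695/(-1 + 12) = -12695/11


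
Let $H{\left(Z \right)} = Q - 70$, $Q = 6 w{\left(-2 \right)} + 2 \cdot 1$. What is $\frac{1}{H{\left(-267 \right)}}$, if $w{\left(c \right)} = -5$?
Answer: $- \frac{1}{98} \approx -0.010204$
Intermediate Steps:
$Q = -28$ ($Q = 6 \left(-5\right) + 2 \cdot 1 = -30 + 2 = -28$)
$H{\left(Z \right)} = -98$ ($H{\left(Z \right)} = -28 - 70 = -98$)
$\frac{1}{H{\left(-267 \right)}} = \frac{1}{-98} = - \frac{1}{98}$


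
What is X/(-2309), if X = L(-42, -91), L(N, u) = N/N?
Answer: -1/2309 ≈ -0.00043309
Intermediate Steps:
L(N, u) = 1
X = 1
X/(-2309) = 1/(-2309) = 1*(-1/2309) = -1/2309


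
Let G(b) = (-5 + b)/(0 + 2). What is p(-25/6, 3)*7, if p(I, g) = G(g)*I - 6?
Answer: -77/6 ≈ -12.833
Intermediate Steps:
G(b) = -5/2 + b/2 (G(b) = (-5 + b)/2 = (-5 + b)*(1/2) = -5/2 + b/2)
p(I, g) = -6 + I*(-5/2 + g/2) (p(I, g) = (-5/2 + g/2)*I - 6 = I*(-5/2 + g/2) - 6 = -6 + I*(-5/2 + g/2))
p(-25/6, 3)*7 = (-6 + (-25/6)*(-5 + 3)/2)*7 = (-6 + (1/2)*(-25*1/6)*(-2))*7 = (-6 + (1/2)*(-25/6)*(-2))*7 = (-6 + 25/6)*7 = -11/6*7 = -77/6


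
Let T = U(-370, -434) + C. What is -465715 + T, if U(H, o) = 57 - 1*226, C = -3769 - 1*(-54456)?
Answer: -415197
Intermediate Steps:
C = 50687 (C = -3769 + 54456 = 50687)
U(H, o) = -169 (U(H, o) = 57 - 226 = -169)
T = 50518 (T = -169 + 50687 = 50518)
-465715 + T = -465715 + 50518 = -415197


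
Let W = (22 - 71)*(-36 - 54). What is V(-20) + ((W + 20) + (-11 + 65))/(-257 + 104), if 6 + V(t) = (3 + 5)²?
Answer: 4390/153 ≈ 28.693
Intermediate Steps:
W = 4410 (W = -49*(-90) = 4410)
V(t) = 58 (V(t) = -6 + (3 + 5)² = -6 + 8² = -6 + 64 = 58)
V(-20) + ((W + 20) + (-11 + 65))/(-257 + 104) = 58 + ((4410 + 20) + (-11 + 65))/(-257 + 104) = 58 + (4430 + 54)/(-153) = 58 + 4484*(-1/153) = 58 - 4484/153 = 4390/153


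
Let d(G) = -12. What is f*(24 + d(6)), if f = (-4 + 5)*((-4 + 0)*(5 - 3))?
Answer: -96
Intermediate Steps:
f = -8 (f = 1*(-4*2) = 1*(-8) = -8)
f*(24 + d(6)) = -8*(24 - 12) = -8*12 = -96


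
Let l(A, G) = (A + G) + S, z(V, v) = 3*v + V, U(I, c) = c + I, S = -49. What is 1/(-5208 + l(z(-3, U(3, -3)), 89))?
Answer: -1/5171 ≈ -0.00019339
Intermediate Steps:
U(I, c) = I + c
z(V, v) = V + 3*v
l(A, G) = -49 + A + G (l(A, G) = (A + G) - 49 = -49 + A + G)
1/(-5208 + l(z(-3, U(3, -3)), 89)) = 1/(-5208 + (-49 + (-3 + 3*(3 - 3)) + 89)) = 1/(-5208 + (-49 + (-3 + 3*0) + 89)) = 1/(-5208 + (-49 + (-3 + 0) + 89)) = 1/(-5208 + (-49 - 3 + 89)) = 1/(-5208 + 37) = 1/(-5171) = -1/5171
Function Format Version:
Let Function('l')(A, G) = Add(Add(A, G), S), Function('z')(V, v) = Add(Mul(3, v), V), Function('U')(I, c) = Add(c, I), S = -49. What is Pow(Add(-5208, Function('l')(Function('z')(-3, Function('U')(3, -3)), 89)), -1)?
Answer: Rational(-1, 5171) ≈ -0.00019339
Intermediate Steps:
Function('U')(I, c) = Add(I, c)
Function('z')(V, v) = Add(V, Mul(3, v))
Function('l')(A, G) = Add(-49, A, G) (Function('l')(A, G) = Add(Add(A, G), -49) = Add(-49, A, G))
Pow(Add(-5208, Function('l')(Function('z')(-3, Function('U')(3, -3)), 89)), -1) = Pow(Add(-5208, Add(-49, Add(-3, Mul(3, Add(3, -3))), 89)), -1) = Pow(Add(-5208, Add(-49, Add(-3, Mul(3, 0)), 89)), -1) = Pow(Add(-5208, Add(-49, Add(-3, 0), 89)), -1) = Pow(Add(-5208, Add(-49, -3, 89)), -1) = Pow(Add(-5208, 37), -1) = Pow(-5171, -1) = Rational(-1, 5171)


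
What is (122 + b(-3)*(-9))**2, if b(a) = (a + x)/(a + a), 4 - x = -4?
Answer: 67081/4 ≈ 16770.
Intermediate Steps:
x = 8 (x = 4 - 1*(-4) = 4 + 4 = 8)
b(a) = (8 + a)/(2*a) (b(a) = (a + 8)/(a + a) = (8 + a)/((2*a)) = (8 + a)*(1/(2*a)) = (8 + a)/(2*a))
(122 + b(-3)*(-9))**2 = (122 + ((1/2)*(8 - 3)/(-3))*(-9))**2 = (122 + ((1/2)*(-1/3)*5)*(-9))**2 = (122 - 5/6*(-9))**2 = (122 + 15/2)**2 = (259/2)**2 = 67081/4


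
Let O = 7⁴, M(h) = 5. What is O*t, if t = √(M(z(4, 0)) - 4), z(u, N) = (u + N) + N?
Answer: 2401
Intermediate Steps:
z(u, N) = u + 2*N (z(u, N) = (N + u) + N = u + 2*N)
O = 2401
t = 1 (t = √(5 - 4) = √1 = 1)
O*t = 2401*1 = 2401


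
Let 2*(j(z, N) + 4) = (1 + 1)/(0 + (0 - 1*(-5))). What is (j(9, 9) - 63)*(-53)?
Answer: 17702/5 ≈ 3540.4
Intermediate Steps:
j(z, N) = -19/5 (j(z, N) = -4 + ((1 + 1)/(0 + (0 - 1*(-5))))/2 = -4 + (2/(0 + (0 + 5)))/2 = -4 + (2/(0 + 5))/2 = -4 + (2/5)/2 = -4 + (2*(⅕))/2 = -4 + (½)*(⅖) = -4 + ⅕ = -19/5)
(j(9, 9) - 63)*(-53) = (-19/5 - 63)*(-53) = -334/5*(-53) = 17702/5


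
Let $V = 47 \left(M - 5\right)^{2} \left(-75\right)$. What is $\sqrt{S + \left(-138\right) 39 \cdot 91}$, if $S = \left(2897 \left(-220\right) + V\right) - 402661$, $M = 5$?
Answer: $i \sqrt{1529763} \approx 1236.8 i$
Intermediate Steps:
$V = 0$ ($V = 47 \left(5 - 5\right)^{2} \left(-75\right) = 47 \cdot 0^{2} \left(-75\right) = 47 \cdot 0 \left(-75\right) = 0 \left(-75\right) = 0$)
$S = -1040001$ ($S = \left(2897 \left(-220\right) + 0\right) - 402661 = \left(-637340 + 0\right) - 402661 = -637340 - 402661 = -1040001$)
$\sqrt{S + \left(-138\right) 39 \cdot 91} = \sqrt{-1040001 + \left(-138\right) 39 \cdot 91} = \sqrt{-1040001 - 489762} = \sqrt{-1529763} = i \sqrt{1529763}$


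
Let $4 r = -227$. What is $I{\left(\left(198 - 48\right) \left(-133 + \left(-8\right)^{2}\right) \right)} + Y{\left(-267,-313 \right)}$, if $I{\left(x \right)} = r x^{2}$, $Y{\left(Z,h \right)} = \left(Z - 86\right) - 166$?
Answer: $-6079202394$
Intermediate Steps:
$r = - \frac{227}{4}$ ($r = \frac{1}{4} \left(-227\right) = - \frac{227}{4} \approx -56.75$)
$Y{\left(Z,h \right)} = -252 + Z$ ($Y{\left(Z,h \right)} = \left(-86 + Z\right) - 166 = -252 + Z$)
$I{\left(x \right)} = - \frac{227 x^{2}}{4}$
$I{\left(\left(198 - 48\right) \left(-133 + \left(-8\right)^{2}\right) \right)} + Y{\left(-267,-313 \right)} = - \frac{227 \left(\left(198 - 48\right) \left(-133 + \left(-8\right)^{2}\right)\right)^{2}}{4} - 519 = - \frac{227 \left(150 \left(-133 + 64\right)\right)^{2}}{4} - 519 = - \frac{227 \left(150 \left(-69\right)\right)^{2}}{4} - 519 = - \frac{227 \left(-10350\right)^{2}}{4} - 519 = \left(- \frac{227}{4}\right) 107122500 - 519 = -6079201875 - 519 = -6079202394$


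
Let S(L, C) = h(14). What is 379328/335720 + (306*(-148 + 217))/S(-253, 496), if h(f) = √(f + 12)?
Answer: 47416/41965 + 10557*√26/13 ≈ 4141.9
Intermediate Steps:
h(f) = √(12 + f)
S(L, C) = √26 (S(L, C) = √(12 + 14) = √26)
379328/335720 + (306*(-148 + 217))/S(-253, 496) = 379328/335720 + (306*(-148 + 217))/(√26) = 379328*(1/335720) + (306*69)*(√26/26) = 47416/41965 + 21114*(√26/26) = 47416/41965 + 10557*√26/13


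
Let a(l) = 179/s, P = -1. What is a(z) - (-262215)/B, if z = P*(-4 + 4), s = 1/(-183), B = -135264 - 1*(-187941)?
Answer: -191697586/5853 ≈ -32752.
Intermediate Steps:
B = 52677 (B = -135264 + 187941 = 52677)
s = -1/183 ≈ -0.0054645
z = 0 (z = -(-4 + 4) = -1*0 = 0)
a(l) = -32757 (a(l) = 179/(-1/183) = 179*(-183) = -32757)
a(z) - (-262215)/B = -32757 - (-262215)/52677 = -32757 - 1*(-29135/5853) = -32757 + 29135/5853 = -191697586/5853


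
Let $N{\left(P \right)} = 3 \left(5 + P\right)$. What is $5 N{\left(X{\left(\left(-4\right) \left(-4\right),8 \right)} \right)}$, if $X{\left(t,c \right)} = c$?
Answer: $195$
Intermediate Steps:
$N{\left(P \right)} = 15 + 3 P$
$5 N{\left(X{\left(\left(-4\right) \left(-4\right),8 \right)} \right)} = 5 \left(15 + 3 \cdot 8\right) = 5 \left(15 + 24\right) = 5 \cdot 39 = 195$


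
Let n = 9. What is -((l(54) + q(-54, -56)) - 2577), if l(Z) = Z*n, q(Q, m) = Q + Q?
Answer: 2199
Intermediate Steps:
q(Q, m) = 2*Q
l(Z) = 9*Z (l(Z) = Z*9 = 9*Z)
-((l(54) + q(-54, -56)) - 2577) = -((9*54 + 2*(-54)) - 2577) = -((486 - 108) - 2577) = -(378 - 2577) = -1*(-2199) = 2199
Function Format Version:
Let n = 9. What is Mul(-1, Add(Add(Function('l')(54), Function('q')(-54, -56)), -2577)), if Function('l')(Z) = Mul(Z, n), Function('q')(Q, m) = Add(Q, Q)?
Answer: 2199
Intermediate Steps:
Function('q')(Q, m) = Mul(2, Q)
Function('l')(Z) = Mul(9, Z) (Function('l')(Z) = Mul(Z, 9) = Mul(9, Z))
Mul(-1, Add(Add(Function('l')(54), Function('q')(-54, -56)), -2577)) = Mul(-1, Add(Add(Mul(9, 54), Mul(2, -54)), -2577)) = Mul(-1, Add(Add(486, -108), -2577)) = Mul(-1, Add(378, -2577)) = Mul(-1, -2199) = 2199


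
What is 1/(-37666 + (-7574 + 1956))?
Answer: -1/43284 ≈ -2.3103e-5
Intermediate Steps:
1/(-37666 + (-7574 + 1956)) = 1/(-37666 - 5618) = 1/(-43284) = -1/43284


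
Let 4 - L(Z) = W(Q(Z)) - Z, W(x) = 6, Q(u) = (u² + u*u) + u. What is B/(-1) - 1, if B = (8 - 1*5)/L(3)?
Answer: -4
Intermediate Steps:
Q(u) = u + 2*u² (Q(u) = (u² + u²) + u = 2*u² + u = u + 2*u²)
L(Z) = -2 + Z (L(Z) = 4 - (6 - Z) = 4 + (-6 + Z) = -2 + Z)
B = 3 (B = (8 - 1*5)/(-2 + 3) = (8 - 5)/1 = 3*1 = 3)
B/(-1) - 1 = 3/(-1) - 1 = 3*(-1) - 1 = -3 - 1 = -4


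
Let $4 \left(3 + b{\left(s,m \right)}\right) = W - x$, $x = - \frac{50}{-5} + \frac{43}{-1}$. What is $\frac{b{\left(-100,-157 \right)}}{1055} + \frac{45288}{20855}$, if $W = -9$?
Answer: $\frac{9568281}{4400405} \approx 2.1744$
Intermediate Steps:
$x = -33$ ($x = \left(-50\right) \left(- \frac{1}{5}\right) + 43 \left(-1\right) = 10 - 43 = -33$)
$b{\left(s,m \right)} = 3$ ($b{\left(s,m \right)} = -3 + \frac{-9 - -33}{4} = -3 + \frac{-9 + 33}{4} = -3 + \frac{1}{4} \cdot 24 = -3 + 6 = 3$)
$\frac{b{\left(-100,-157 \right)}}{1055} + \frac{45288}{20855} = \frac{3}{1055} + \frac{45288}{20855} = \frac{9568281}{4400405}$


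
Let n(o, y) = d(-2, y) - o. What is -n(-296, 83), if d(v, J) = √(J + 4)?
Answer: -296 - √87 ≈ -305.33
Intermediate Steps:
d(v, J) = √(4 + J)
n(o, y) = √(4 + y) - o
-n(-296, 83) = -(√(4 + 83) - 1*(-296)) = -(√87 + 296) = -(296 + √87) = -296 - √87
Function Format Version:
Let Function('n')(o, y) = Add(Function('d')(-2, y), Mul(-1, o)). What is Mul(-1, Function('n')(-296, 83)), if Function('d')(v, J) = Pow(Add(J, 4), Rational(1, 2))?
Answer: Add(-296, Mul(-1, Pow(87, Rational(1, 2)))) ≈ -305.33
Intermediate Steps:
Function('d')(v, J) = Pow(Add(4, J), Rational(1, 2))
Function('n')(o, y) = Add(Pow(Add(4, y), Rational(1, 2)), Mul(-1, o))
Mul(-1, Function('n')(-296, 83)) = Mul(-1, Add(Pow(Add(4, 83), Rational(1, 2)), Mul(-1, -296))) = Mul(-1, Add(Pow(87, Rational(1, 2)), 296)) = Mul(-1, Add(296, Pow(87, Rational(1, 2)))) = Add(-296, Mul(-1, Pow(87, Rational(1, 2))))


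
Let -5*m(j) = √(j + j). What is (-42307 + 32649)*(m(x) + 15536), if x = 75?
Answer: -150046688 + 9658*√6 ≈ -1.5002e+8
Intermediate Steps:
m(j) = -√2*√j/5 (m(j) = -√(j + j)/5 = -√2*√j/5)
(-42307 + 32649)*(m(x) + 15536) = (-42307 + 32649)*(-√2*√75/5 + 15536) = -9658*(-√2*5*√3/5 + 15536) = -9658*(-√6 + 15536) = -9658*(15536 - √6) = -150046688 + 9658*√6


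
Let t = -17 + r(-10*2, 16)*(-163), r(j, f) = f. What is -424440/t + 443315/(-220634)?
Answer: 6165479539/38610950 ≈ 159.68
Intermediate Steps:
t = -2625 (t = -17 + 16*(-163) = -17 - 2608 = -2625)
-424440/t + 443315/(-220634) = -424440/(-2625) + 443315/(-220634) = -424440*(-1/2625) + 443315*(-1/220634) = 28296/175 - 443315/220634 = 6165479539/38610950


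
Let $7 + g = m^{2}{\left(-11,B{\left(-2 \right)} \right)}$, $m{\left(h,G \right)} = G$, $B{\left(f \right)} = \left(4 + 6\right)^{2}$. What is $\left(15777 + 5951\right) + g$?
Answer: $31721$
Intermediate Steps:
$B{\left(f \right)} = 100$ ($B{\left(f \right)} = 10^{2} = 100$)
$g = 9993$ ($g = -7 + 100^{2} = -7 + 10000 = 9993$)
$\left(15777 + 5951\right) + g = \left(15777 + 5951\right) + 9993 = 21728 + 9993 = 31721$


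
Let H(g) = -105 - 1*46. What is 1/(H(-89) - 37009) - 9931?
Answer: -369035961/37160 ≈ -9931.0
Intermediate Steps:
H(g) = -151 (H(g) = -105 - 46 = -151)
1/(H(-89) - 37009) - 9931 = 1/(-151 - 37009) - 9931 = 1/(-37160) - 9931 = -1/37160 - 9931 = -369035961/37160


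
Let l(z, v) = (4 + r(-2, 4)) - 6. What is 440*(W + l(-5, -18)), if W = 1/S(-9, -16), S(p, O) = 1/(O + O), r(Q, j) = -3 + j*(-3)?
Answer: -21560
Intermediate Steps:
r(Q, j) = -3 - 3*j
l(z, v) = -17 (l(z, v) = (4 + (-3 - 3*4)) - 6 = (4 + (-3 - 12)) - 6 = (4 - 15) - 6 = -11 - 6 = -17)
S(p, O) = 1/(2*O)
W = -32 (W = 1/((½)/(-16)) = 1/((½)*(-1/16)) = 1/(-1/32) = -32)
440*(W + l(-5, -18)) = 440*(-32 - 17) = 440*(-49) = -21560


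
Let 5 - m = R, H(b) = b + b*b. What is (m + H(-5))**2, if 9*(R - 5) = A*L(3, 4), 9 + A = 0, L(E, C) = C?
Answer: 576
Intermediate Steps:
H(b) = b + b**2
A = -9 (A = -9 + 0 = -9)
R = 1 (R = 5 + (-9*4)/9 = 5 + (1/9)*(-36) = 5 - 4 = 1)
m = 4 (m = 5 - 1*1 = 5 - 1 = 4)
(m + H(-5))**2 = (4 - 5*(1 - 5))**2 = (4 - 5*(-4))**2 = (4 + 20)**2 = 24**2 = 576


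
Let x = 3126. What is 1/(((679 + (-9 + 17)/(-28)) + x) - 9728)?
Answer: -7/41463 ≈ -0.00016883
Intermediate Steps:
1/(((679 + (-9 + 17)/(-28)) + x) - 9728) = 1/(((679 + (-9 + 17)/(-28)) + 3126) - 9728) = 1/(((679 - 1/28*8) + 3126) - 9728) = 1/(((679 - 2/7) + 3126) - 9728) = 1/((4751/7 + 3126) - 9728) = 1/(26633/7 - 9728) = 1/(-41463/7) = -7/41463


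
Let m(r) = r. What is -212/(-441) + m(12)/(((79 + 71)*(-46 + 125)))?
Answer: 419582/870975 ≈ 0.48174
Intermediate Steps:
-212/(-441) + m(12)/(((79 + 71)*(-46 + 125))) = -212/(-441) + 12/(((79 + 71)*(-46 + 125))) = -212*(-1/441) + 12/((150*79)) = 212/441 + 12/11850 = 212/441 + 12*(1/11850) = 212/441 + 2/1975 = 419582/870975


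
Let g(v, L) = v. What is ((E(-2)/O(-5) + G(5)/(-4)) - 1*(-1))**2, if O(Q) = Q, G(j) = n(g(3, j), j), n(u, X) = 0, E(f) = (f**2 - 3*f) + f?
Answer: 9/25 ≈ 0.36000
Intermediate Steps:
E(f) = f**2 - 2*f
G(j) = 0
((E(-2)/O(-5) + G(5)/(-4)) - 1*(-1))**2 = ((-2*(-2 - 2)/(-5) + 0/(-4)) - 1*(-1))**2 = ((-2*(-4)*(-1/5) + 0*(-1/4)) + 1)**2 = ((8*(-1/5) + 0) + 1)**2 = ((-8/5 + 0) + 1)**2 = (-8/5 + 1)**2 = (-3/5)**2 = 9/25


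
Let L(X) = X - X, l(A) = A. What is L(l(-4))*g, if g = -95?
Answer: 0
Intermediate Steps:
L(X) = 0
L(l(-4))*g = 0*(-95) = 0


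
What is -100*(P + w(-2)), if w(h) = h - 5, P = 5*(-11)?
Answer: 6200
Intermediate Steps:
P = -55
w(h) = -5 + h
-100*(P + w(-2)) = -100*(-55 + (-5 - 2)) = -100*(-55 - 7) = -100*(-62) = 6200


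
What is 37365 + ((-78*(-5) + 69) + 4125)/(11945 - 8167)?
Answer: 70584777/1889 ≈ 37366.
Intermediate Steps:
37365 + ((-78*(-5) + 69) + 4125)/(11945 - 8167) = 37365 + ((390 + 69) + 4125)/3778 = 37365 + (459 + 4125)*(1/3778) = 37365 + 4584*(1/3778) = 37365 + 2292/1889 = 70584777/1889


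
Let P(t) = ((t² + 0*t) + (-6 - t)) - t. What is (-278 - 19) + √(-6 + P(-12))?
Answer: -297 + 2*√39 ≈ -284.51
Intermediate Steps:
P(t) = -6 + t² - 2*t (P(t) = ((t² + 0) + (-6 - t)) - t = (t² + (-6 - t)) - t = (-6 + t² - t) - t = -6 + t² - 2*t)
(-278 - 19) + √(-6 + P(-12)) = (-278 - 19) + √(-6 + (-6 + (-12)² - 2*(-12))) = -297 + √(-6 + (-6 + 144 + 24)) = -297 + √(-6 + 162) = -297 + √156 = -297 + 2*√39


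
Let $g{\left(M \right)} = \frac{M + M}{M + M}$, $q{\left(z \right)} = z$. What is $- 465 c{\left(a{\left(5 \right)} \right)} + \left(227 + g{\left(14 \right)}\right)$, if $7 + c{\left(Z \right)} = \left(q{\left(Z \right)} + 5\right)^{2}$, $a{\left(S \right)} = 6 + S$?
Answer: $-115557$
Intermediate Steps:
$g{\left(M \right)} = 1$ ($g{\left(M \right)} = \frac{2 M}{2 M} = 2 M \frac{1}{2 M} = 1$)
$c{\left(Z \right)} = -7 + \left(5 + Z\right)^{2}$ ($c{\left(Z \right)} = -7 + \left(Z + 5\right)^{2} = -7 + \left(5 + Z\right)^{2}$)
$- 465 c{\left(a{\left(5 \right)} \right)} + \left(227 + g{\left(14 \right)}\right) = - 465 \left(-7 + \left(5 + \left(6 + 5\right)\right)^{2}\right) + \left(227 + 1\right) = - 465 \left(-7 + \left(5 + 11\right)^{2}\right) + 228 = - 465 \left(-7 + 16^{2}\right) + 228 = - 465 \left(-7 + 256\right) + 228 = \left(-465\right) 249 + 228 = -115785 + 228 = -115557$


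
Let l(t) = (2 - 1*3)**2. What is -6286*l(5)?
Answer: -6286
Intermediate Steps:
l(t) = 1 (l(t) = (2 - 3)**2 = (-1)**2 = 1)
-6286*l(5) = -6286*1 = -6286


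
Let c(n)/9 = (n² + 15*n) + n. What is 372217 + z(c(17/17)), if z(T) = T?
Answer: 372370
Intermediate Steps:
c(n) = 9*n² + 144*n (c(n) = 9*((n² + 15*n) + n) = 9*(n² + 16*n) = 9*n² + 144*n)
372217 + z(c(17/17)) = 372217 + 9*(17/17)*(16 + 17/17) = 372217 + 9*(17*(1/17))*(16 + 17*(1/17)) = 372217 + 9*1*(16 + 1) = 372217 + 9*1*17 = 372217 + 153 = 372370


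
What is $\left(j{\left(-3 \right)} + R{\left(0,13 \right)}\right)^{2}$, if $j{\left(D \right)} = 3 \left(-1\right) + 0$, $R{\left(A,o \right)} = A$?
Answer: $9$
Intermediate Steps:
$j{\left(D \right)} = -3$ ($j{\left(D \right)} = -3 + 0 = -3$)
$\left(j{\left(-3 \right)} + R{\left(0,13 \right)}\right)^{2} = \left(-3 + 0\right)^{2} = \left(-3\right)^{2} = 9$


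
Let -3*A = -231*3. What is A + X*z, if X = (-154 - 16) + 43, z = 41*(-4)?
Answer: 21059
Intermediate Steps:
A = 231 (A = -(-77)*3 = -1/3*(-693) = 231)
z = -164
X = -127 (X = -170 + 43 = -127)
A + X*z = 231 - 127*(-164) = 231 + 20828 = 21059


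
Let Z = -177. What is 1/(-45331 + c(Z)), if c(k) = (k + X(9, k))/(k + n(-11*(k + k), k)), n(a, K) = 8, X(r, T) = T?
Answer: -169/7660585 ≈ -2.2061e-5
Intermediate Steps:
c(k) = 2*k/(8 + k) (c(k) = (k + k)/(k + 8) = (2*k)/(8 + k) = 2*k/(8 + k))
1/(-45331 + c(Z)) = 1/(-45331 + 2*(-177)/(8 - 177)) = 1/(-45331 + 2*(-177)/(-169)) = 1/(-45331 + 2*(-177)*(-1/169)) = 1/(-45331 + 354/169) = 1/(-7660585/169) = -169/7660585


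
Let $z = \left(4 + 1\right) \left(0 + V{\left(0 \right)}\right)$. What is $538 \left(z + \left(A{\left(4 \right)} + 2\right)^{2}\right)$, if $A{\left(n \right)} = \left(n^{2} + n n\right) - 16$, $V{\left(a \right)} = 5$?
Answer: $187762$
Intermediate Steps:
$A{\left(n \right)} = -16 + 2 n^{2}$ ($A{\left(n \right)} = \left(n^{2} + n^{2}\right) - 16 = 2 n^{2} - 16 = -16 + 2 n^{2}$)
$z = 25$ ($z = \left(4 + 1\right) \left(0 + 5\right) = 5 \cdot 5 = 25$)
$538 \left(z + \left(A{\left(4 \right)} + 2\right)^{2}\right) = 538 \left(25 + \left(\left(-16 + 2 \cdot 4^{2}\right) + 2\right)^{2}\right) = 538 \left(25 + \left(\left(-16 + 2 \cdot 16\right) + 2\right)^{2}\right) = 538 \left(25 + \left(\left(-16 + 32\right) + 2\right)^{2}\right) = 538 \left(25 + \left(16 + 2\right)^{2}\right) = 538 \left(25 + 18^{2}\right) = 538 \left(25 + 324\right) = 538 \cdot 349 = 187762$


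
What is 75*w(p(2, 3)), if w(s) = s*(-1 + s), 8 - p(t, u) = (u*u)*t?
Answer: 8250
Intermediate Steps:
p(t, u) = 8 - t*u**2 (p(t, u) = 8 - u*u*t = 8 - u**2*t = 8 - t*u**2)
75*w(p(2, 3)) = 75*((8 - 1*2*3**2)*(-1 + (8 - 1*2*3**2))) = 75*((8 - 1*2*9)*(-1 + (8 - 1*2*9))) = 75*((8 - 18)*(-1 + (8 - 18))) = 75*(-10*(-1 - 10)) = 75*(-10*(-11)) = 75*110 = 8250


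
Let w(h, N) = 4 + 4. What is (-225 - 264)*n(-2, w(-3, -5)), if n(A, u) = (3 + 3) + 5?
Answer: -5379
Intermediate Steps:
w(h, N) = 8
n(A, u) = 11 (n(A, u) = 6 + 5 = 11)
(-225 - 264)*n(-2, w(-3, -5)) = (-225 - 264)*11 = -489*11 = -5379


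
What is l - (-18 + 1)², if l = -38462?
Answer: -38751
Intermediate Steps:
l - (-18 + 1)² = -38462 - (-18 + 1)² = -38462 - 1*(-17)² = -38462 - 1*289 = -38462 - 289 = -38751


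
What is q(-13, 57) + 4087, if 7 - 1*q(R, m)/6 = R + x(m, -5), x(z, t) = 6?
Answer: 4171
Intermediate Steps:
q(R, m) = 6 - 6*R (q(R, m) = 42 - 6*(R + 6) = 42 - 6*(6 + R) = 42 + (-36 - 6*R) = 6 - 6*R)
q(-13, 57) + 4087 = (6 - 6*(-13)) + 4087 = (6 + 78) + 4087 = 84 + 4087 = 4171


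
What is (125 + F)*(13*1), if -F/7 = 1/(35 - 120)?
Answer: 138216/85 ≈ 1626.1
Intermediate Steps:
F = 7/85 (F = -7/(35 - 120) = -7/(-85) = -7*(-1/85) = 7/85 ≈ 0.082353)
(125 + F)*(13*1) = (125 + 7/85)*(13*1) = (10632/85)*13 = 138216/85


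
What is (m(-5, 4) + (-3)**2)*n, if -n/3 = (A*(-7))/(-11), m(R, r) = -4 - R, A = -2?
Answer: 420/11 ≈ 38.182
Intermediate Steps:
n = 42/11 (n = -3*(-2*(-7))/(-11) = -42*(-1)/11 = -3*(-14/11) = 42/11 ≈ 3.8182)
(m(-5, 4) + (-3)**2)*n = ((-4 - 1*(-5)) + (-3)**2)*(42/11) = ((-4 + 5) + 9)*(42/11) = (1 + 9)*(42/11) = 10*(42/11) = 420/11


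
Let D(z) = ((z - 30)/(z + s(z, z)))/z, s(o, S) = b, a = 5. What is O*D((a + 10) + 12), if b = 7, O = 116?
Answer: -58/153 ≈ -0.37909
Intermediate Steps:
s(o, S) = 7
D(z) = (-30 + z)/(z*(7 + z)) (D(z) = ((z - 30)/(z + 7))/z = ((-30 + z)/(7 + z))/z = (-30 + z)/(z*(7 + z)))
O*D((a + 10) + 12) = 116*((-30 + ((5 + 10) + 12))/(((5 + 10) + 12)*(7 + ((5 + 10) + 12)))) = 116*((-30 + (15 + 12))/((15 + 12)*(7 + (15 + 12)))) = 116*((-30 + 27)/(27*(7 + 27))) = 116*((1/27)*(-3)/34) = 116*((1/27)*(1/34)*(-3)) = 116*(-1/306) = -58/153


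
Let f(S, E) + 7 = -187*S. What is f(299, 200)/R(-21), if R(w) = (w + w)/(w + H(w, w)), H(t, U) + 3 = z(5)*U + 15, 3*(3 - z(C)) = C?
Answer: -344840/7 ≈ -49263.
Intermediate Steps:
z(C) = 3 - C/3
f(S, E) = -7 - 187*S
H(t, U) = 12 + 4*U/3 (H(t, U) = -3 + ((3 - ⅓*5)*U + 15) = -3 + ((3 - 5/3)*U + 15) = -3 + (4*U/3 + 15) = -3 + (15 + 4*U/3) = 12 + 4*U/3)
R(w) = 2*w/(12 + 7*w/3) (R(w) = (w + w)/(w + (12 + 4*w/3)) = (2*w)/(12 + 7*w/3) = 2*w/(12 + 7*w/3))
f(299, 200)/R(-21) = (-7 - 187*299)/((6*(-21)/(36 + 7*(-21)))) = (-7 - 55913)/((6*(-21)/(36 - 147))) = -55920/(6*(-21)/(-111)) = -55920/(6*(-21)*(-1/111)) = -55920/42/37 = -55920*37/42 = -344840/7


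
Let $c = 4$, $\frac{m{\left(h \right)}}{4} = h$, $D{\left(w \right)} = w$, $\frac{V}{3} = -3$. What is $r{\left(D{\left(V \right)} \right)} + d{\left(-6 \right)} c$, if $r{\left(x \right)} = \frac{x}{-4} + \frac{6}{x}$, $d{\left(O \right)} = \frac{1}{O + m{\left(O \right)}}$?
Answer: $\frac{29}{20} \approx 1.45$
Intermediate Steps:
$V = -9$ ($V = 3 \left(-3\right) = -9$)
$m{\left(h \right)} = 4 h$
$d{\left(O \right)} = \frac{1}{5 O}$ ($d{\left(O \right)} = \frac{1}{O + 4 O} = \frac{1}{5 O}$)
$r{\left(x \right)} = \frac{6}{x} - \frac{x}{4}$ ($r{\left(x \right)} = x \left(- \frac{1}{4}\right) + \frac{6}{x} = - \frac{x}{4} + \frac{6}{x} = \frac{6}{x} - \frac{x}{4}$)
$r{\left(D{\left(V \right)} \right)} + d{\left(-6 \right)} c = \left(\frac{6}{-9} - - \frac{9}{4}\right) + \frac{1}{5 \left(-6\right)} 4 = \left(6 \left(- \frac{1}{9}\right) + \frac{9}{4}\right) + \frac{1}{5} \left(- \frac{1}{6}\right) 4 = \left(- \frac{2}{3} + \frac{9}{4}\right) - \frac{2}{15} = \frac{19}{12} - \frac{2}{15} = \frac{29}{20}$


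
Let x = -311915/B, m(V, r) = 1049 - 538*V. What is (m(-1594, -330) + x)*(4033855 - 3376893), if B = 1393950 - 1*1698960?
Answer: 17205066339760625/30501 ≈ 5.6408e+11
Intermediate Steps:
B = -305010 (B = 1393950 - 1698960 = -305010)
x = 62383/61002 (x = -311915/(-305010) = -311915*(-1/305010) = 62383/61002 ≈ 1.0226)
(m(-1594, -330) + x)*(4033855 - 3376893) = ((1049 - 538*(-1594)) + 62383/61002)*(4033855 - 3376893) = ((1049 + 857572) + 62383/61002)*656962 = (858621 + 62383/61002)*656962 = (52377660625/61002)*656962 = 17205066339760625/30501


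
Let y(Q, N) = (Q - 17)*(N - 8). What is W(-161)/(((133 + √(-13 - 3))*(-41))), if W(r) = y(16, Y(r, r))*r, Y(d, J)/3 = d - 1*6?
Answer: 10899217/725905 - 327796*I/725905 ≈ 15.015 - 0.45157*I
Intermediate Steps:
Y(d, J) = -18 + 3*d (Y(d, J) = 3*(d - 1*6) = 3*(d - 6) = 3*(-6 + d) = -18 + 3*d)
y(Q, N) = (-17 + Q)*(-8 + N)
W(r) = r*(26 - 3*r) (W(r) = (136 - 17*(-18 + 3*r) - 8*16 + (-18 + 3*r)*16)*r = (136 + (306 - 51*r) - 128 + (-288 + 48*r))*r = (26 - 3*r)*r = r*(26 - 3*r))
W(-161)/(((133 + √(-13 - 3))*(-41))) = (-161*(26 - 3*(-161)))/(((133 + √(-13 - 3))*(-41))) = (-161*(26 + 483))/(((133 + √(-16))*(-41))) = (-161*509)/(((133 + 4*I)*(-41))) = -81949*(-5453 + 164*I)/29762105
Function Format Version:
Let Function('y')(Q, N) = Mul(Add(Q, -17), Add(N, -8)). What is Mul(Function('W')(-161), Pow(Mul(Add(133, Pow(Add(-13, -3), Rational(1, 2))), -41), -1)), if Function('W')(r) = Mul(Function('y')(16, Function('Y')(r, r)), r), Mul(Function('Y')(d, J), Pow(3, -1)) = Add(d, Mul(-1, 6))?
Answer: Add(Rational(10899217, 725905), Mul(Rational(-327796, 725905), I)) ≈ Add(15.015, Mul(-0.45157, I))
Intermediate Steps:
Function('Y')(d, J) = Add(-18, Mul(3, d)) (Function('Y')(d, J) = Mul(3, Add(d, Mul(-1, 6))) = Mul(3, Add(d, -6)) = Mul(3, Add(-6, d)) = Add(-18, Mul(3, d)))
Function('y')(Q, N) = Mul(Add(-17, Q), Add(-8, N))
Function('W')(r) = Mul(r, Add(26, Mul(-3, r))) (Function('W')(r) = Mul(Add(136, Mul(-17, Add(-18, Mul(3, r))), Mul(-8, 16), Mul(Add(-18, Mul(3, r)), 16)), r) = Mul(Add(136, Add(306, Mul(-51, r)), -128, Add(-288, Mul(48, r))), r) = Mul(Add(26, Mul(-3, r)), r) = Mul(r, Add(26, Mul(-3, r))))
Mul(Function('W')(-161), Pow(Mul(Add(133, Pow(Add(-13, -3), Rational(1, 2))), -41), -1)) = Mul(Mul(-161, Add(26, Mul(-3, -161))), Pow(Mul(Add(133, Pow(Add(-13, -3), Rational(1, 2))), -41), -1)) = Mul(Mul(-161, Add(26, 483)), Pow(Mul(Add(133, Pow(-16, Rational(1, 2))), -41), -1)) = Mul(Mul(-161, 509), Pow(Mul(Add(133, Mul(4, I)), -41), -1)) = Mul(-81949, Pow(Add(-5453, Mul(-164, I)), -1)) = Mul(-81949, Mul(Rational(1, 29762105), Add(-5453, Mul(164, I)))) = Mul(Rational(-81949, 29762105), Add(-5453, Mul(164, I)))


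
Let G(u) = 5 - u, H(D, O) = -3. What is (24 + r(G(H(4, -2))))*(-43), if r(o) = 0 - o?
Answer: -688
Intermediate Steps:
r(o) = -o
(24 + r(G(H(4, -2))))*(-43) = (24 - (5 - 1*(-3)))*(-43) = (24 - (5 + 3))*(-43) = (24 - 1*8)*(-43) = (24 - 8)*(-43) = 16*(-43) = -688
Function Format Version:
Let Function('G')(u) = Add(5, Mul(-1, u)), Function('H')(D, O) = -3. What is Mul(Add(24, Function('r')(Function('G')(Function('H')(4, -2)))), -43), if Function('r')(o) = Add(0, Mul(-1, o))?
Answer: -688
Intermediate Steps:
Function('r')(o) = Mul(-1, o)
Mul(Add(24, Function('r')(Function('G')(Function('H')(4, -2)))), -43) = Mul(Add(24, Mul(-1, Add(5, Mul(-1, -3)))), -43) = Mul(Add(24, Mul(-1, Add(5, 3))), -43) = Mul(Add(24, Mul(-1, 8)), -43) = Mul(Add(24, -8), -43) = Mul(16, -43) = -688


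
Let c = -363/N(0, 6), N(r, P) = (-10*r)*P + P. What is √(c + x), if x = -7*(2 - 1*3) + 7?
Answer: I*√186/2 ≈ 6.8191*I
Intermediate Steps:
x = 14 (x = -7*(2 - 3) + 7 = -7*(-1) + 7 = 7 + 7 = 14)
N(r, P) = P - 10*P*r (N(r, P) = -10*P*r + P = P - 10*P*r)
c = -121/2 (c = -363*1/(6*(1 - 10*0)) = -363*1/(6*(1 + 0)) = -363/(6*1) = -363/6 = -363*⅙ = -121/2 ≈ -60.500)
√(c + x) = √(-121/2 + 14) = √(-93/2) = I*√186/2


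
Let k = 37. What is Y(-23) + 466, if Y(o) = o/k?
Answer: 17219/37 ≈ 465.38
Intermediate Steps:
Y(o) = o/37
Y(-23) + 466 = (1/37)*(-23) + 466 = -23/37 + 466 = 17219/37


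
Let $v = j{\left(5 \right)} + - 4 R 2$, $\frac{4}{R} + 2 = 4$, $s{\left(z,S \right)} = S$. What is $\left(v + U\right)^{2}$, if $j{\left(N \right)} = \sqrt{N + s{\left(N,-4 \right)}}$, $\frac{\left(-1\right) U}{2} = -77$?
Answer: $19321$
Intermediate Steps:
$U = 154$ ($U = \left(-2\right) \left(-77\right) = 154$)
$R = 2$ ($R = \frac{4}{-2 + 4} = \frac{4}{2} = 4 \cdot \frac{1}{2} = 2$)
$j{\left(N \right)} = \sqrt{-4 + N}$ ($j{\left(N \right)} = \sqrt{N - 4} = \sqrt{-4 + N}$)
$v = -15$ ($v = \sqrt{-4 + 5} + \left(-4\right) 2 \cdot 2 = \sqrt{1} - 16 = 1 - 16 = -15$)
$\left(v + U\right)^{2} = \left(-15 + 154\right)^{2} = 139^{2} = 19321$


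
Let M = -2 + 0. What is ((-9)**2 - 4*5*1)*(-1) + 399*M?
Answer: -859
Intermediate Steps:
M = -2
((-9)**2 - 4*5*1)*(-1) + 399*M = ((-9)**2 - 4*5*1)*(-1) + 399*(-2) = (81 - 20*1)*(-1) - 798 = (81 - 20)*(-1) - 798 = 61*(-1) - 798 = -61 - 798 = -859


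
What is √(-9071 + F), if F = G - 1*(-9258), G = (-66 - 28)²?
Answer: √9023 ≈ 94.990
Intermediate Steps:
G = 8836 (G = (-94)² = 8836)
F = 18094 (F = 8836 - 1*(-9258) = 8836 + 9258 = 18094)
√(-9071 + F) = √(-9071 + 18094) = √9023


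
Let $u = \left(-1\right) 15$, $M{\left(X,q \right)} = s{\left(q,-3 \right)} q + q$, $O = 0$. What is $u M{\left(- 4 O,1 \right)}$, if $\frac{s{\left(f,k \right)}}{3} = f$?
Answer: $-60$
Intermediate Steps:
$s{\left(f,k \right)} = 3 f$
$M{\left(X,q \right)} = q + 3 q^{2}$ ($M{\left(X,q \right)} = 3 q q + q = 3 q^{2} + q = q + 3 q^{2}$)
$u = -15$
$u M{\left(- 4 O,1 \right)} = - 15 \cdot 1 \left(1 + 3 \cdot 1\right) = - 15 \cdot 1 \left(1 + 3\right) = - 15 \cdot 1 \cdot 4 = \left(-15\right) 4 = -60$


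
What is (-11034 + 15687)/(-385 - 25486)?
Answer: -4653/25871 ≈ -0.17985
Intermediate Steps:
(-11034 + 15687)/(-385 - 25486) = 4653/(-25871) = 4653*(-1/25871) = -4653/25871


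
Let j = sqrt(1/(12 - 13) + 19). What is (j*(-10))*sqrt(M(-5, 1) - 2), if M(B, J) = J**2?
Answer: -30*I*sqrt(2) ≈ -42.426*I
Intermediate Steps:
j = 3*sqrt(2) (j = sqrt(1/(-1) + 19) = sqrt(-1 + 19) = sqrt(18) = 3*sqrt(2) ≈ 4.2426)
(j*(-10))*sqrt(M(-5, 1) - 2) = ((3*sqrt(2))*(-10))*sqrt(1**2 - 2) = (-30*sqrt(2))*sqrt(1 - 2) = (-30*sqrt(2))*sqrt(-1) = (-30*sqrt(2))*I = -30*I*sqrt(2)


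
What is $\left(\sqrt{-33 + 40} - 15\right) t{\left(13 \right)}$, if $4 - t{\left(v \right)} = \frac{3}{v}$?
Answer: $- \frac{735}{13} + \frac{49 \sqrt{7}}{13} \approx -46.566$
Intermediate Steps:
$t{\left(v \right)} = 4 - \frac{3}{v}$
$\left(\sqrt{-33 + 40} - 15\right) t{\left(13 \right)} = \left(\sqrt{-33 + 40} - 15\right) \left(4 - \frac{3}{13}\right) = \left(\sqrt{7} - 15\right) \left(4 - \frac{3}{13}\right) = \left(-15 + \sqrt{7}\right) \left(4 - \frac{3}{13}\right) = \left(-15 + \sqrt{7}\right) \frac{49}{13} = - \frac{735}{13} + \frac{49 \sqrt{7}}{13}$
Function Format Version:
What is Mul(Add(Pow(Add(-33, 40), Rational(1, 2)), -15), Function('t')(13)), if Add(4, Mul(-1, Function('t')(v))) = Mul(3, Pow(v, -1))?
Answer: Add(Rational(-735, 13), Mul(Rational(49, 13), Pow(7, Rational(1, 2)))) ≈ -46.566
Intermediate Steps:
Function('t')(v) = Add(4, Mul(-3, Pow(v, -1))) (Function('t')(v) = Add(4, Mul(-1, Mul(3, Pow(v, -1)))) = Add(4, Mul(-3, Pow(v, -1))))
Mul(Add(Pow(Add(-33, 40), Rational(1, 2)), -15), Function('t')(13)) = Mul(Add(Pow(Add(-33, 40), Rational(1, 2)), -15), Add(4, Mul(-3, Pow(13, -1)))) = Mul(Add(Pow(7, Rational(1, 2)), -15), Add(4, Mul(-3, Rational(1, 13)))) = Mul(Add(-15, Pow(7, Rational(1, 2))), Add(4, Rational(-3, 13))) = Mul(Add(-15, Pow(7, Rational(1, 2))), Rational(49, 13)) = Add(Rational(-735, 13), Mul(Rational(49, 13), Pow(7, Rational(1, 2))))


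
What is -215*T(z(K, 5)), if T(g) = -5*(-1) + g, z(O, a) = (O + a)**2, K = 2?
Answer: -11610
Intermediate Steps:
T(g) = 5 + g
-215*T(z(K, 5)) = -215*(5 + (2 + 5)**2) = -215*(5 + 7**2) = -215*(5 + 49) = -215*54 = -11610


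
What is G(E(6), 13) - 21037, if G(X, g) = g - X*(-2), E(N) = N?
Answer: -21012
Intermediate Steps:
G(X, g) = g + 2*X (G(X, g) = g - (-2)*X = g + 2*X)
G(E(6), 13) - 21037 = (13 + 2*6) - 21037 = (13 + 12) - 21037 = 25 - 21037 = -21012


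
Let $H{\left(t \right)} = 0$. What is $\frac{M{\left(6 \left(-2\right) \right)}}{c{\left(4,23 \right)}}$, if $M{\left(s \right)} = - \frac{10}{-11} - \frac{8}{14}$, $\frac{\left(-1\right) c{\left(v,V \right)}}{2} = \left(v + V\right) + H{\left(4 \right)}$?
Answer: $- \frac{13}{2079} \approx -0.006253$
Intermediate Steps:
$c{\left(v,V \right)} = - 2 V - 2 v$ ($c{\left(v,V \right)} = - 2 \left(\left(v + V\right) + 0\right) = - 2 \left(\left(V + v\right) + 0\right) = - 2 \left(V + v\right) = - 2 V - 2 v$)
$M{\left(s \right)} = \frac{26}{77}$ ($M{\left(s \right)} = \left(-10\right) \left(- \frac{1}{11}\right) - \frac{4}{7} = \frac{10}{11} - \frac{4}{7} = \frac{26}{77}$)
$\frac{M{\left(6 \left(-2\right) \right)}}{c{\left(4,23 \right)}} = \frac{26}{77 \left(\left(-2\right) 23 - 8\right)} = \frac{26}{77 \left(-46 - 8\right)} = \frac{26}{77 \left(-54\right)} = \frac{26}{77} \left(- \frac{1}{54}\right) = - \frac{13}{2079}$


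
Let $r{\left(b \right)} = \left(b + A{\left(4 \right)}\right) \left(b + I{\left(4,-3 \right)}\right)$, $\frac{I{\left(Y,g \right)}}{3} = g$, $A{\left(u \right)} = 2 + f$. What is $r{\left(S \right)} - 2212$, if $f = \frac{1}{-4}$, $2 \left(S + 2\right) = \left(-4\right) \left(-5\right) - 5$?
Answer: $- \frac{17899}{8} \approx -2237.4$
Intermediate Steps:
$S = \frac{11}{2}$ ($S = -2 + \frac{\left(-4\right) \left(-5\right) - 5}{2} = -2 + \frac{20 - 5}{2} = -2 + \frac{1}{2} \cdot 15 = -2 + \frac{15}{2} = \frac{11}{2} \approx 5.5$)
$f = - \frac{1}{4} \approx -0.25$
$A{\left(u \right)} = \frac{7}{4}$ ($A{\left(u \right)} = 2 - \frac{1}{4} = \frac{7}{4}$)
$I{\left(Y,g \right)} = 3 g$
$r{\left(b \right)} = \left(-9 + b\right) \left(\frac{7}{4} + b\right)$ ($r{\left(b \right)} = \left(b + \frac{7}{4}\right) \left(b + 3 \left(-3\right)\right) = \left(\frac{7}{4} + b\right) \left(b - 9\right) = \left(\frac{7}{4} + b\right) \left(-9 + b\right) = \left(-9 + b\right) \left(\frac{7}{4} + b\right)$)
$r{\left(S \right)} - 2212 = \left(- \frac{63}{4} + \left(\frac{11}{2}\right)^{2} - \frac{319}{8}\right) - 2212 = \left(- \frac{63}{4} + \frac{121}{4} - \frac{319}{8}\right) - 2212 = - \frac{203}{8} - 2212 = - \frac{17899}{8}$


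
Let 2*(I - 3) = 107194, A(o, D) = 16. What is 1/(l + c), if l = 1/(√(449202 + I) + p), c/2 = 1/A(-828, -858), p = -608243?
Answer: 2959633426424/369949312423 + 64*√502802/369949312423 ≈ 8.0001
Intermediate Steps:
I = 53600 (I = 3 + (½)*107194 = 3 + 53597 = 53600)
c = ⅛ (c = 2/16 = 2*(1/16) = ⅛ ≈ 0.12500)
l = 1/(-608243 + √502802) (l = 1/(√(449202 + 53600) - 608243) = 1/(√502802 - 608243) = 1/(-608243 + √502802) ≈ -1.6460e-6)
1/(l + c) = 1/((-608243/369959044247 - √502802/369959044247) + ⅛) = 1/(369954178303/2959672353976 - √502802/369959044247)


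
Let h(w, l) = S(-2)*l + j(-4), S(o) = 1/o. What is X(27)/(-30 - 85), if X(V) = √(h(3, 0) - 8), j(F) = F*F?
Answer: -2*√2/115 ≈ -0.024595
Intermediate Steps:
j(F) = F²
h(w, l) = 16 - l/2 (h(w, l) = l/(-2) + (-4)² = -l/2 + 16 = 16 - l/2)
X(V) = 2*√2 (X(V) = √((16 - ½*0) - 8) = √((16 + 0) - 8) = √(16 - 8) = √8 = 2*√2)
X(27)/(-30 - 85) = (2*√2)/(-30 - 85) = (2*√2)/(-115) = -2*√2/115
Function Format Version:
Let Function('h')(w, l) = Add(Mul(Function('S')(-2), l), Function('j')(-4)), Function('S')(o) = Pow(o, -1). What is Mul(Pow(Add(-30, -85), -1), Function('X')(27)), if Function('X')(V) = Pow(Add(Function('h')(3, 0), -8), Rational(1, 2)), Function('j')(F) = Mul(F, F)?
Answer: Mul(Rational(-2, 115), Pow(2, Rational(1, 2))) ≈ -0.024595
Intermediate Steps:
Function('j')(F) = Pow(F, 2)
Function('h')(w, l) = Add(16, Mul(Rational(-1, 2), l)) (Function('h')(w, l) = Add(Mul(Pow(-2, -1), l), Pow(-4, 2)) = Add(Mul(Rational(-1, 2), l), 16) = Add(16, Mul(Rational(-1, 2), l)))
Function('X')(V) = Mul(2, Pow(2, Rational(1, 2))) (Function('X')(V) = Pow(Add(Add(16, Mul(Rational(-1, 2), 0)), -8), Rational(1, 2)) = Pow(Add(Add(16, 0), -8), Rational(1, 2)) = Pow(Add(16, -8), Rational(1, 2)) = Pow(8, Rational(1, 2)) = Mul(2, Pow(2, Rational(1, 2))))
Mul(Pow(Add(-30, -85), -1), Function('X')(27)) = Mul(Pow(Add(-30, -85), -1), Mul(2, Pow(2, Rational(1, 2)))) = Mul(Pow(-115, -1), Mul(2, Pow(2, Rational(1, 2)))) = Mul(Rational(-1, 115), Mul(2, Pow(2, Rational(1, 2)))) = Mul(Rational(-2, 115), Pow(2, Rational(1, 2)))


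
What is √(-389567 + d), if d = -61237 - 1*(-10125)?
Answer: I*√440679 ≈ 663.84*I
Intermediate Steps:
d = -51112 (d = -61237 + 10125 = -51112)
√(-389567 + d) = √(-389567 - 51112) = √(-440679) = I*√440679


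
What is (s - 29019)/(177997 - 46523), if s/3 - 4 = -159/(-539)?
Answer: -7817148/35432243 ≈ -0.22062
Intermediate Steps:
s = 6945/539 (s = 12 + 3*(-159/(-539)) = 12 + 3*(-159*(-1/539)) = 12 + 3*(159/539) = 12 + 477/539 = 6945/539 ≈ 12.885)
(s - 29019)/(177997 - 46523) = (6945/539 - 29019)/(177997 - 46523) = -15634296/539/131474 = -15634296/539*1/131474 = -7817148/35432243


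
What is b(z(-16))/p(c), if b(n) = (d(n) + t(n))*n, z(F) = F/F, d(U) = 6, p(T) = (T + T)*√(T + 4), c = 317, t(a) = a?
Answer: 7*√321/203514 ≈ 0.00061625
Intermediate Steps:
p(T) = 2*T*√(4 + T) (p(T) = (2*T)*√(4 + T) = 2*T*√(4 + T))
z(F) = 1
b(n) = n*(6 + n) (b(n) = (6 + n)*n = n*(6 + n))
b(z(-16))/p(c) = (1*(6 + 1))/((2*317*√(4 + 317))) = (1*7)/((2*317*√321)) = 7/((634*√321)) = 7*(√321/203514) = 7*√321/203514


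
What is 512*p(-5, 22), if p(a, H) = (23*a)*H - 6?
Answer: -1298432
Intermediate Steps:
p(a, H) = -6 + 23*H*a (p(a, H) = 23*H*a - 6 = -6 + 23*H*a)
512*p(-5, 22) = 512*(-6 + 23*22*(-5)) = 512*(-6 - 2530) = 512*(-2536) = -1298432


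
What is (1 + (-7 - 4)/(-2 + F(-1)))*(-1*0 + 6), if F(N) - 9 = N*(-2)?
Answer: -4/3 ≈ -1.3333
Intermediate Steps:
F(N) = 9 - 2*N (F(N) = 9 + N*(-2) = 9 - 2*N)
(1 + (-7 - 4)/(-2 + F(-1)))*(-1*0 + 6) = (1 + (-7 - 4)/(-2 + (9 - 2*(-1))))*(-1*0 + 6) = (1 - 11/(-2 + (9 + 2)))*(0 + 6) = (1 - 11/(-2 + 11))*6 = (1 - 11/9)*6 = -2/9*6 = -4/3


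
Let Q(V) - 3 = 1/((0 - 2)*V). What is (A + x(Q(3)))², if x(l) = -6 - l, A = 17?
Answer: 2401/36 ≈ 66.694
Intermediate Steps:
Q(V) = 3 - 1/(2*V) (Q(V) = 3 + 1/((0 - 2)*V) = 3 + 1/((-2)*V) = 3 - 1/(2*V))
(A + x(Q(3)))² = (17 + (-6 - (3 - ½/3)))² = (17 + (-6 - (3 - ½*⅓)))² = (17 + (-6 - (3 - ⅙)))² = (17 + (-6 - 1*17/6))² = (17 + (-6 - 17/6))² = (17 - 53/6)² = (49/6)² = 2401/36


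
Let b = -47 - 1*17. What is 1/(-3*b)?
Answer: 1/192 ≈ 0.0052083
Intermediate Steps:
b = -64 (b = -47 - 17 = -64)
1/(-3*b) = 1/(-3*(-64)) = 1/192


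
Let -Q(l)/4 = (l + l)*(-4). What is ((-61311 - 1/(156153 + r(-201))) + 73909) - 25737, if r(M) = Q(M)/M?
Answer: -2052114716/156185 ≈ -13139.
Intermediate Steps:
Q(l) = 32*l (Q(l) = -4*(l + l)*(-4) = -4*2*l*(-4) = -(-32)*l = 32*l)
r(M) = 32 (r(M) = (32*M)/M = 32)
((-61311 - 1/(156153 + r(-201))) + 73909) - 25737 = ((-61311 - 1/(156153 + 32)) + 73909) - 25737 = ((-61311 - 1/156185) + 73909) - 25737 = (-9575858536/156185 + 73909) - 25737 = 1967618629/156185 - 25737 = -2052114716/156185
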